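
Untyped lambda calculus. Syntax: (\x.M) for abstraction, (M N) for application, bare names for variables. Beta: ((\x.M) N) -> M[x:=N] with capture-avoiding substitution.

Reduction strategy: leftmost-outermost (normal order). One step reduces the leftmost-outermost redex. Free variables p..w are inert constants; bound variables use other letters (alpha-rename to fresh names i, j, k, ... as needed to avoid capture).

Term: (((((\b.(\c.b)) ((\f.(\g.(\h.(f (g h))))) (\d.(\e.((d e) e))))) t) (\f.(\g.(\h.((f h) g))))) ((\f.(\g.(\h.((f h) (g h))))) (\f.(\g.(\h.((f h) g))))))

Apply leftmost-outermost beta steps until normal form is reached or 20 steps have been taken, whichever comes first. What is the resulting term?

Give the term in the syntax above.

Step 0: (((((\b.(\c.b)) ((\f.(\g.(\h.(f (g h))))) (\d.(\e.((d e) e))))) t) (\f.(\g.(\h.((f h) g))))) ((\f.(\g.(\h.((f h) (g h))))) (\f.(\g.(\h.((f h) g))))))
Step 1: ((((\c.((\f.(\g.(\h.(f (g h))))) (\d.(\e.((d e) e))))) t) (\f.(\g.(\h.((f h) g))))) ((\f.(\g.(\h.((f h) (g h))))) (\f.(\g.(\h.((f h) g))))))
Step 2: ((((\f.(\g.(\h.(f (g h))))) (\d.(\e.((d e) e)))) (\f.(\g.(\h.((f h) g))))) ((\f.(\g.(\h.((f h) (g h))))) (\f.(\g.(\h.((f h) g))))))
Step 3: (((\g.(\h.((\d.(\e.((d e) e))) (g h)))) (\f.(\g.(\h.((f h) g))))) ((\f.(\g.(\h.((f h) (g h))))) (\f.(\g.(\h.((f h) g))))))
Step 4: ((\h.((\d.(\e.((d e) e))) ((\f.(\g.(\h.((f h) g)))) h))) ((\f.(\g.(\h.((f h) (g h))))) (\f.(\g.(\h.((f h) g))))))
Step 5: ((\d.(\e.((d e) e))) ((\f.(\g.(\h.((f h) g)))) ((\f.(\g.(\h.((f h) (g h))))) (\f.(\g.(\h.((f h) g)))))))
Step 6: (\e.((((\f.(\g.(\h.((f h) g)))) ((\f.(\g.(\h.((f h) (g h))))) (\f.(\g.(\h.((f h) g)))))) e) e))
Step 7: (\e.(((\g.(\h.((((\f.(\g.(\h.((f h) (g h))))) (\f.(\g.(\h.((f h) g))))) h) g))) e) e))
Step 8: (\e.((\h.((((\f.(\g.(\h.((f h) (g h))))) (\f.(\g.(\h.((f h) g))))) h) e)) e))
Step 9: (\e.((((\f.(\g.(\h.((f h) (g h))))) (\f.(\g.(\h.((f h) g))))) e) e))
Step 10: (\e.(((\g.(\h.(((\f.(\g.(\h.((f h) g)))) h) (g h)))) e) e))
Step 11: (\e.((\h.(((\f.(\g.(\h.((f h) g)))) h) (e h))) e))
Step 12: (\e.(((\f.(\g.(\h.((f h) g)))) e) (e e)))
Step 13: (\e.((\g.(\h.((e h) g))) (e e)))
Step 14: (\e.(\h.((e h) (e e))))

Answer: (\e.(\h.((e h) (e e))))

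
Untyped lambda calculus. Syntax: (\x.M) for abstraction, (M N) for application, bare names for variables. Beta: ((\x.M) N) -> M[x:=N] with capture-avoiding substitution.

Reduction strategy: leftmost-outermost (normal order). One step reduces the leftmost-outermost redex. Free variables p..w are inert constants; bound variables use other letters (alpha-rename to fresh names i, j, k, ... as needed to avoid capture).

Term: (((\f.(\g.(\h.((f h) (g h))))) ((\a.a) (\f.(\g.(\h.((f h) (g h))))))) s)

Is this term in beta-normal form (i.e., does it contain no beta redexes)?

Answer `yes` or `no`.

Term: (((\f.(\g.(\h.((f h) (g h))))) ((\a.a) (\f.(\g.(\h.((f h) (g h))))))) s)
Found 2 beta redex(es).

Answer: no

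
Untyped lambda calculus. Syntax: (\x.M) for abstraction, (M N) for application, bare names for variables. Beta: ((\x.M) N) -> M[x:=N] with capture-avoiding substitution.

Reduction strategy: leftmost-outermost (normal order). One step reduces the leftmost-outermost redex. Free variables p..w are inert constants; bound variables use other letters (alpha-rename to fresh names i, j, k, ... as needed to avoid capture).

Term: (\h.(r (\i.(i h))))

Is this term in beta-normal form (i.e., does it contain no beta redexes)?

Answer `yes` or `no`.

Term: (\h.(r (\i.(i h))))
No beta redexes found.

Answer: yes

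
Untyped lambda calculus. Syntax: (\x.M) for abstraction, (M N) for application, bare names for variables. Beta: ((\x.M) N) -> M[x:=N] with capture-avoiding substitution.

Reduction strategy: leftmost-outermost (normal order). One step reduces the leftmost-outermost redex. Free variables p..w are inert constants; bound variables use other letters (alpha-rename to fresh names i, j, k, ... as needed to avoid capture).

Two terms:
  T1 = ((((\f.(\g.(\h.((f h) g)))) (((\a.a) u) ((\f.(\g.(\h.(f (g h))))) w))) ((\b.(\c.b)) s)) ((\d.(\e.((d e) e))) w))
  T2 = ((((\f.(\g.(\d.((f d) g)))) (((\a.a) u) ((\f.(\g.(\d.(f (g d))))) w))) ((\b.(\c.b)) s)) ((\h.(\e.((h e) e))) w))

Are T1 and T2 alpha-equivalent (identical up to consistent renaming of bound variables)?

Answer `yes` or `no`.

Term 1: ((((\f.(\g.(\h.((f h) g)))) (((\a.a) u) ((\f.(\g.(\h.(f (g h))))) w))) ((\b.(\c.b)) s)) ((\d.(\e.((d e) e))) w))
Term 2: ((((\f.(\g.(\d.((f d) g)))) (((\a.a) u) ((\f.(\g.(\d.(f (g d))))) w))) ((\b.(\c.b)) s)) ((\h.(\e.((h e) e))) w))
Alpha-equivalence: compare structure up to binder renaming.
Result: True

Answer: yes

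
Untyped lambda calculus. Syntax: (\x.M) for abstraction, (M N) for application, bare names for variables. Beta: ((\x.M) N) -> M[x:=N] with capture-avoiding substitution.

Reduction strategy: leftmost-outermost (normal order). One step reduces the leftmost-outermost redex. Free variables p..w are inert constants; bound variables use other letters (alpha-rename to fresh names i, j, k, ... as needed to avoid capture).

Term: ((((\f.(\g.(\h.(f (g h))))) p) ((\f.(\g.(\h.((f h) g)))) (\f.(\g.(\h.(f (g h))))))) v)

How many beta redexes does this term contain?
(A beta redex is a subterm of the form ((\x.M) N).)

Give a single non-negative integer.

Term: ((((\f.(\g.(\h.(f (g h))))) p) ((\f.(\g.(\h.((f h) g)))) (\f.(\g.(\h.(f (g h))))))) v)
  Redex: ((\f.(\g.(\h.(f (g h))))) p)
  Redex: ((\f.(\g.(\h.((f h) g)))) (\f.(\g.(\h.(f (g h))))))
Total redexes: 2

Answer: 2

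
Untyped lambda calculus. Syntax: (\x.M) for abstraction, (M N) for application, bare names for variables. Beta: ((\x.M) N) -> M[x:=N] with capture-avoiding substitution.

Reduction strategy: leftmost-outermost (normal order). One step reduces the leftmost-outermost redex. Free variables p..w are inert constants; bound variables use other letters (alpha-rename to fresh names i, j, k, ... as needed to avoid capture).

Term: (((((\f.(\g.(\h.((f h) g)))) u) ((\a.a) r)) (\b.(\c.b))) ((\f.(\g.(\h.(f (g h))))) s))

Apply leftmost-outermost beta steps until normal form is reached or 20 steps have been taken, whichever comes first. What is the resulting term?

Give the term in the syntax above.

Answer: (((u (\b.(\c.b))) r) (\g.(\h.(s (g h)))))

Derivation:
Step 0: (((((\f.(\g.(\h.((f h) g)))) u) ((\a.a) r)) (\b.(\c.b))) ((\f.(\g.(\h.(f (g h))))) s))
Step 1: ((((\g.(\h.((u h) g))) ((\a.a) r)) (\b.(\c.b))) ((\f.(\g.(\h.(f (g h))))) s))
Step 2: (((\h.((u h) ((\a.a) r))) (\b.(\c.b))) ((\f.(\g.(\h.(f (g h))))) s))
Step 3: (((u (\b.(\c.b))) ((\a.a) r)) ((\f.(\g.(\h.(f (g h))))) s))
Step 4: (((u (\b.(\c.b))) r) ((\f.(\g.(\h.(f (g h))))) s))
Step 5: (((u (\b.(\c.b))) r) (\g.(\h.(s (g h)))))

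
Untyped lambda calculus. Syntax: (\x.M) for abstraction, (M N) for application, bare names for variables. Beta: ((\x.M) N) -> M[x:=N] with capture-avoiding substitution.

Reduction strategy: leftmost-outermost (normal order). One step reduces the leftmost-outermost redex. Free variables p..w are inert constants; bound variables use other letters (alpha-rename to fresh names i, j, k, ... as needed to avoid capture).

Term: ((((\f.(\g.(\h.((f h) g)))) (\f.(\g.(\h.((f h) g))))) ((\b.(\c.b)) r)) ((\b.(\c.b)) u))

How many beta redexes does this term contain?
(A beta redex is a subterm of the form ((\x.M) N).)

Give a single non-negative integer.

Term: ((((\f.(\g.(\h.((f h) g)))) (\f.(\g.(\h.((f h) g))))) ((\b.(\c.b)) r)) ((\b.(\c.b)) u))
  Redex: ((\f.(\g.(\h.((f h) g)))) (\f.(\g.(\h.((f h) g)))))
  Redex: ((\b.(\c.b)) r)
  Redex: ((\b.(\c.b)) u)
Total redexes: 3

Answer: 3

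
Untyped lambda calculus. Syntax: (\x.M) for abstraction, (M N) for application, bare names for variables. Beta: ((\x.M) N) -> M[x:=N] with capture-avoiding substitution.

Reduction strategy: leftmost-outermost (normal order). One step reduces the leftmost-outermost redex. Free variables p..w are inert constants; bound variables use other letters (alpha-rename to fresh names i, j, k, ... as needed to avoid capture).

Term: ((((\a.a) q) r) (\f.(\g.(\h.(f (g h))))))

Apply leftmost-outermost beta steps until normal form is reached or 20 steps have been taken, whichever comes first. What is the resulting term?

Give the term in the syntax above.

Step 0: ((((\a.a) q) r) (\f.(\g.(\h.(f (g h))))))
Step 1: ((q r) (\f.(\g.(\h.(f (g h))))))

Answer: ((q r) (\f.(\g.(\h.(f (g h))))))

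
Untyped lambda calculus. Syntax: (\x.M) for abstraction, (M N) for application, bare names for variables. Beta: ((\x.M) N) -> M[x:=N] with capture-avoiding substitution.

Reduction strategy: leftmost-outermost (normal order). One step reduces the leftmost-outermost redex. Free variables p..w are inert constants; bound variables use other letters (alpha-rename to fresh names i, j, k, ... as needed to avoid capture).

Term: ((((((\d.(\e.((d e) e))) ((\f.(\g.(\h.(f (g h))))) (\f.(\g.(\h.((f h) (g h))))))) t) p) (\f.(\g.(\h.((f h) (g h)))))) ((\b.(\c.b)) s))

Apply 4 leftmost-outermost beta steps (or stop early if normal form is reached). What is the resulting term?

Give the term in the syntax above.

Step 0: ((((((\d.(\e.((d e) e))) ((\f.(\g.(\h.(f (g h))))) (\f.(\g.(\h.((f h) (g h))))))) t) p) (\f.(\g.(\h.((f h) (g h)))))) ((\b.(\c.b)) s))
Step 1: (((((\e.((((\f.(\g.(\h.(f (g h))))) (\f.(\g.(\h.((f h) (g h)))))) e) e)) t) p) (\f.(\g.(\h.((f h) (g h)))))) ((\b.(\c.b)) s))
Step 2: (((((((\f.(\g.(\h.(f (g h))))) (\f.(\g.(\h.((f h) (g h)))))) t) t) p) (\f.(\g.(\h.((f h) (g h)))))) ((\b.(\c.b)) s))
Step 3: ((((((\g.(\h.((\f.(\g.(\h.((f h) (g h))))) (g h)))) t) t) p) (\f.(\g.(\h.((f h) (g h)))))) ((\b.(\c.b)) s))
Step 4: (((((\h.((\f.(\g.(\h.((f h) (g h))))) (t h))) t) p) (\f.(\g.(\h.((f h) (g h)))))) ((\b.(\c.b)) s))

Answer: (((((\h.((\f.(\g.(\h.((f h) (g h))))) (t h))) t) p) (\f.(\g.(\h.((f h) (g h)))))) ((\b.(\c.b)) s))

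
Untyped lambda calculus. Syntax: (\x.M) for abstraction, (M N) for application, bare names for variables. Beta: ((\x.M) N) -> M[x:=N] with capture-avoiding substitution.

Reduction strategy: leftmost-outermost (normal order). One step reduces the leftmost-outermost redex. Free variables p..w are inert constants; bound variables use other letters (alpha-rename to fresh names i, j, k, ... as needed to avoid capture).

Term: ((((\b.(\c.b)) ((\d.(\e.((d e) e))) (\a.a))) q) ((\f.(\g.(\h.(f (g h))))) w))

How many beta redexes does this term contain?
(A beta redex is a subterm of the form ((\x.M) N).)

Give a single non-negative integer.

Answer: 3

Derivation:
Term: ((((\b.(\c.b)) ((\d.(\e.((d e) e))) (\a.a))) q) ((\f.(\g.(\h.(f (g h))))) w))
  Redex: ((\b.(\c.b)) ((\d.(\e.((d e) e))) (\a.a)))
  Redex: ((\d.(\e.((d e) e))) (\a.a))
  Redex: ((\f.(\g.(\h.(f (g h))))) w)
Total redexes: 3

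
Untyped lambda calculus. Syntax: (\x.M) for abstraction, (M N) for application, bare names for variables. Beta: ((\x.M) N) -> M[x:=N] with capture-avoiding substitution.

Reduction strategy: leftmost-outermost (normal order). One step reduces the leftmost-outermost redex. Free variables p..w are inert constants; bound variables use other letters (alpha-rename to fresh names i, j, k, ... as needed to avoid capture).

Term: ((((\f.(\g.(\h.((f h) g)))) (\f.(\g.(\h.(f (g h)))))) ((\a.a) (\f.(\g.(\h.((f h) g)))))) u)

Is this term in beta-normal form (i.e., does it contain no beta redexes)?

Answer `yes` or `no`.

Term: ((((\f.(\g.(\h.((f h) g)))) (\f.(\g.(\h.(f (g h)))))) ((\a.a) (\f.(\g.(\h.((f h) g)))))) u)
Found 2 beta redex(es).

Answer: no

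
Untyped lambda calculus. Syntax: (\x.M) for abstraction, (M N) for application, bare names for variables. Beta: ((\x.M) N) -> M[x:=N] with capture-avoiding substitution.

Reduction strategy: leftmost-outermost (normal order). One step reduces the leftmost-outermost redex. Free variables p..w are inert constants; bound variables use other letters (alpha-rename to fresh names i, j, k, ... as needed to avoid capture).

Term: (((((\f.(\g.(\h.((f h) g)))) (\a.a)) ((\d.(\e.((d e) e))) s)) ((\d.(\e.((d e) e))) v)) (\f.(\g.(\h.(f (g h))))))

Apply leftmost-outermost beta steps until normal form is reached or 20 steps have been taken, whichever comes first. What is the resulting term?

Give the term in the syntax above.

Answer: (((v (\e.((s e) e))) (\e.((s e) e))) (\f.(\g.(\h.(f (g h))))))

Derivation:
Step 0: (((((\f.(\g.(\h.((f h) g)))) (\a.a)) ((\d.(\e.((d e) e))) s)) ((\d.(\e.((d e) e))) v)) (\f.(\g.(\h.(f (g h))))))
Step 1: ((((\g.(\h.(((\a.a) h) g))) ((\d.(\e.((d e) e))) s)) ((\d.(\e.((d e) e))) v)) (\f.(\g.(\h.(f (g h))))))
Step 2: (((\h.(((\a.a) h) ((\d.(\e.((d e) e))) s))) ((\d.(\e.((d e) e))) v)) (\f.(\g.(\h.(f (g h))))))
Step 3: ((((\a.a) ((\d.(\e.((d e) e))) v)) ((\d.(\e.((d e) e))) s)) (\f.(\g.(\h.(f (g h))))))
Step 4: ((((\d.(\e.((d e) e))) v) ((\d.(\e.((d e) e))) s)) (\f.(\g.(\h.(f (g h))))))
Step 5: (((\e.((v e) e)) ((\d.(\e.((d e) e))) s)) (\f.(\g.(\h.(f (g h))))))
Step 6: (((v ((\d.(\e.((d e) e))) s)) ((\d.(\e.((d e) e))) s)) (\f.(\g.(\h.(f (g h))))))
Step 7: (((v (\e.((s e) e))) ((\d.(\e.((d e) e))) s)) (\f.(\g.(\h.(f (g h))))))
Step 8: (((v (\e.((s e) e))) (\e.((s e) e))) (\f.(\g.(\h.(f (g h))))))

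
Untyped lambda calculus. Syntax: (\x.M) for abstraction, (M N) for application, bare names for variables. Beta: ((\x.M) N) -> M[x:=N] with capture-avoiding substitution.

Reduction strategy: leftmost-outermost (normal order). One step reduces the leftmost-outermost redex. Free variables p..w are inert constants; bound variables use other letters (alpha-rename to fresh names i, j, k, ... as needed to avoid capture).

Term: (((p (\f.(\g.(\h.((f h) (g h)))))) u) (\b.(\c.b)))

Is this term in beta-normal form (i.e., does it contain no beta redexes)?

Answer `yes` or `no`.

Answer: yes

Derivation:
Term: (((p (\f.(\g.(\h.((f h) (g h)))))) u) (\b.(\c.b)))
No beta redexes found.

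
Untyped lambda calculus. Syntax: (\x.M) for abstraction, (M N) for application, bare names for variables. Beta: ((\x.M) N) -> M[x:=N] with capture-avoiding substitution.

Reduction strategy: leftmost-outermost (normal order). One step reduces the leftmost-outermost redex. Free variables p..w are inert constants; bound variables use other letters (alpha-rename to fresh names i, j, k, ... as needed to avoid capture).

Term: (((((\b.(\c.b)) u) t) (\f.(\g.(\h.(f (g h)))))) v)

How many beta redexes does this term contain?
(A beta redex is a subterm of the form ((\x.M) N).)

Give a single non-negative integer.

Term: (((((\b.(\c.b)) u) t) (\f.(\g.(\h.(f (g h)))))) v)
  Redex: ((\b.(\c.b)) u)
Total redexes: 1

Answer: 1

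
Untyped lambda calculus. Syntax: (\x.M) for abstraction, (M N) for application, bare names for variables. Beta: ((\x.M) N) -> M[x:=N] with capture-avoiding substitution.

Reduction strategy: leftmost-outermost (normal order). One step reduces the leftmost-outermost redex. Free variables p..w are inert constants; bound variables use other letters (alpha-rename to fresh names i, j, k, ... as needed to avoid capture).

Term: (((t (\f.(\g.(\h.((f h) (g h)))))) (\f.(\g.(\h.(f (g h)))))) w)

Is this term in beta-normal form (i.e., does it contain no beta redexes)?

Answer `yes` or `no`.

Term: (((t (\f.(\g.(\h.((f h) (g h)))))) (\f.(\g.(\h.(f (g h)))))) w)
No beta redexes found.

Answer: yes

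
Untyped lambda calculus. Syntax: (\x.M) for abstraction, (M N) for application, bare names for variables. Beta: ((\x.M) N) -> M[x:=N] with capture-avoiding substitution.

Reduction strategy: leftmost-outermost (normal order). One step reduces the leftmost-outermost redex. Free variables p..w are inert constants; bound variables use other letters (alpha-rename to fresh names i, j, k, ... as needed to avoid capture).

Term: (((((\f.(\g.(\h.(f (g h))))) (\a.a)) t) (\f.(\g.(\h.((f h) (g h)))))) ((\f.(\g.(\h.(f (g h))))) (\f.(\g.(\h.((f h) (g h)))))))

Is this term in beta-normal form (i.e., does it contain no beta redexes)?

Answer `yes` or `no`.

Answer: no

Derivation:
Term: (((((\f.(\g.(\h.(f (g h))))) (\a.a)) t) (\f.(\g.(\h.((f h) (g h)))))) ((\f.(\g.(\h.(f (g h))))) (\f.(\g.(\h.((f h) (g h)))))))
Found 2 beta redex(es).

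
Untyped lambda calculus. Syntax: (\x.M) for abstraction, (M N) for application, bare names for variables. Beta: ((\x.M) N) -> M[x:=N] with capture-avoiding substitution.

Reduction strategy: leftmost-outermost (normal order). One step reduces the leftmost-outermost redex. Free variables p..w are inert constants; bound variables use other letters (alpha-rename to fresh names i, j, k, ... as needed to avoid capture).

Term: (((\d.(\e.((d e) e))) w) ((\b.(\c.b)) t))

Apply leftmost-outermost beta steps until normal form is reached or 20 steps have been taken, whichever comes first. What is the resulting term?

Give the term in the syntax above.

Step 0: (((\d.(\e.((d e) e))) w) ((\b.(\c.b)) t))
Step 1: ((\e.((w e) e)) ((\b.(\c.b)) t))
Step 2: ((w ((\b.(\c.b)) t)) ((\b.(\c.b)) t))
Step 3: ((w (\c.t)) ((\b.(\c.b)) t))
Step 4: ((w (\c.t)) (\c.t))

Answer: ((w (\c.t)) (\c.t))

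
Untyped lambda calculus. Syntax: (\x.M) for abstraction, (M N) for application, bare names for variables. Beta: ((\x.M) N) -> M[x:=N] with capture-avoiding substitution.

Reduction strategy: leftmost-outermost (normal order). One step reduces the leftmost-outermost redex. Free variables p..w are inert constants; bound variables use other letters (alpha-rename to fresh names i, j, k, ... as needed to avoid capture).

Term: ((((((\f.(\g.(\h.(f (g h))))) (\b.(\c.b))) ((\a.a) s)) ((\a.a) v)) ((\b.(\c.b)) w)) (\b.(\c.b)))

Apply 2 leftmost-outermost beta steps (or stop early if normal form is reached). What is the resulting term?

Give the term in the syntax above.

Answer: ((((\h.((\b.(\c.b)) (((\a.a) s) h))) ((\a.a) v)) ((\b.(\c.b)) w)) (\b.(\c.b)))

Derivation:
Step 0: ((((((\f.(\g.(\h.(f (g h))))) (\b.(\c.b))) ((\a.a) s)) ((\a.a) v)) ((\b.(\c.b)) w)) (\b.(\c.b)))
Step 1: (((((\g.(\h.((\b.(\c.b)) (g h)))) ((\a.a) s)) ((\a.a) v)) ((\b.(\c.b)) w)) (\b.(\c.b)))
Step 2: ((((\h.((\b.(\c.b)) (((\a.a) s) h))) ((\a.a) v)) ((\b.(\c.b)) w)) (\b.(\c.b)))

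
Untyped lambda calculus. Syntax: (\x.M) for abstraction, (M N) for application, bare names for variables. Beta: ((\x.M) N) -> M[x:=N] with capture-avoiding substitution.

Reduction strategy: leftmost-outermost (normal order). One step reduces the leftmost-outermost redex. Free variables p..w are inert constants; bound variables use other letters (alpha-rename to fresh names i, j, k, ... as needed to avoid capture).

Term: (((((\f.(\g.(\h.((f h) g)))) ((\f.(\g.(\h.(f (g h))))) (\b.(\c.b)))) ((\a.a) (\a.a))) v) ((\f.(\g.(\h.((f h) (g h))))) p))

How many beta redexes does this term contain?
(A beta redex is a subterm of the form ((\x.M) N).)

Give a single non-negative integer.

Answer: 4

Derivation:
Term: (((((\f.(\g.(\h.((f h) g)))) ((\f.(\g.(\h.(f (g h))))) (\b.(\c.b)))) ((\a.a) (\a.a))) v) ((\f.(\g.(\h.((f h) (g h))))) p))
  Redex: ((\f.(\g.(\h.((f h) g)))) ((\f.(\g.(\h.(f (g h))))) (\b.(\c.b))))
  Redex: ((\f.(\g.(\h.(f (g h))))) (\b.(\c.b)))
  Redex: ((\a.a) (\a.a))
  Redex: ((\f.(\g.(\h.((f h) (g h))))) p)
Total redexes: 4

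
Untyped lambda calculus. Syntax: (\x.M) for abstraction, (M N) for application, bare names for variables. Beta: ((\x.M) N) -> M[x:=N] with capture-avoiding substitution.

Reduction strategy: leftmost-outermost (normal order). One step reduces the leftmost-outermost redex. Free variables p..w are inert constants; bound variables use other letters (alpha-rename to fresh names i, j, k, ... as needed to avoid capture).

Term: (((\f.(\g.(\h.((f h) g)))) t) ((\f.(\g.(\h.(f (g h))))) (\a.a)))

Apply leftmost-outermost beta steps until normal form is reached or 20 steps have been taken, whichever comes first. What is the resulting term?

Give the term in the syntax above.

Step 0: (((\f.(\g.(\h.((f h) g)))) t) ((\f.(\g.(\h.(f (g h))))) (\a.a)))
Step 1: ((\g.(\h.((t h) g))) ((\f.(\g.(\h.(f (g h))))) (\a.a)))
Step 2: (\h.((t h) ((\f.(\g.(\h.(f (g h))))) (\a.a))))
Step 3: (\h.((t h) (\g.(\h.((\a.a) (g h))))))
Step 4: (\h.((t h) (\g.(\h.(g h)))))

Answer: (\h.((t h) (\g.(\h.(g h)))))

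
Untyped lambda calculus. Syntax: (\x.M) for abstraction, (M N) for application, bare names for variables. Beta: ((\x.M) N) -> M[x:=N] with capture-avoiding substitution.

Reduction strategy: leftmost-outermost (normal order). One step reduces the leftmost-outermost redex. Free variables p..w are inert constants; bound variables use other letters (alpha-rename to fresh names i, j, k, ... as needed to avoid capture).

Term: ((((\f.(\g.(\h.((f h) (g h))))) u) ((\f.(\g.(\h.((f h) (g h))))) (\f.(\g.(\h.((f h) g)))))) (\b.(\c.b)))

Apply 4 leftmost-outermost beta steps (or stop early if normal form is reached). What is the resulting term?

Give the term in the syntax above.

Answer: ((u (\b.(\c.b))) ((\g.(\h.(((\f.(\g.(\h.((f h) g)))) h) (g h)))) (\b.(\c.b))))

Derivation:
Step 0: ((((\f.(\g.(\h.((f h) (g h))))) u) ((\f.(\g.(\h.((f h) (g h))))) (\f.(\g.(\h.((f h) g)))))) (\b.(\c.b)))
Step 1: (((\g.(\h.((u h) (g h)))) ((\f.(\g.(\h.((f h) (g h))))) (\f.(\g.(\h.((f h) g)))))) (\b.(\c.b)))
Step 2: ((\h.((u h) (((\f.(\g.(\h.((f h) (g h))))) (\f.(\g.(\h.((f h) g))))) h))) (\b.(\c.b)))
Step 3: ((u (\b.(\c.b))) (((\f.(\g.(\h.((f h) (g h))))) (\f.(\g.(\h.((f h) g))))) (\b.(\c.b))))
Step 4: ((u (\b.(\c.b))) ((\g.(\h.(((\f.(\g.(\h.((f h) g)))) h) (g h)))) (\b.(\c.b))))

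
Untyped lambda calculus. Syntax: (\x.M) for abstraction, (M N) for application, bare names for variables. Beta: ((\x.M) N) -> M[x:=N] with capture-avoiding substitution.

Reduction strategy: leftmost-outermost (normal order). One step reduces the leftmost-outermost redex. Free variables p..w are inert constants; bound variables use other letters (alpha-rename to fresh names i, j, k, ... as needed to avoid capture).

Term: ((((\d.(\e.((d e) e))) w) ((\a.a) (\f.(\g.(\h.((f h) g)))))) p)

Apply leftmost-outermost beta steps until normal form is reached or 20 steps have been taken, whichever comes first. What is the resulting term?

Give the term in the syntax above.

Answer: (((w (\f.(\g.(\h.((f h) g))))) (\f.(\g.(\h.((f h) g))))) p)

Derivation:
Step 0: ((((\d.(\e.((d e) e))) w) ((\a.a) (\f.(\g.(\h.((f h) g)))))) p)
Step 1: (((\e.((w e) e)) ((\a.a) (\f.(\g.(\h.((f h) g)))))) p)
Step 2: (((w ((\a.a) (\f.(\g.(\h.((f h) g)))))) ((\a.a) (\f.(\g.(\h.((f h) g)))))) p)
Step 3: (((w (\f.(\g.(\h.((f h) g))))) ((\a.a) (\f.(\g.(\h.((f h) g)))))) p)
Step 4: (((w (\f.(\g.(\h.((f h) g))))) (\f.(\g.(\h.((f h) g))))) p)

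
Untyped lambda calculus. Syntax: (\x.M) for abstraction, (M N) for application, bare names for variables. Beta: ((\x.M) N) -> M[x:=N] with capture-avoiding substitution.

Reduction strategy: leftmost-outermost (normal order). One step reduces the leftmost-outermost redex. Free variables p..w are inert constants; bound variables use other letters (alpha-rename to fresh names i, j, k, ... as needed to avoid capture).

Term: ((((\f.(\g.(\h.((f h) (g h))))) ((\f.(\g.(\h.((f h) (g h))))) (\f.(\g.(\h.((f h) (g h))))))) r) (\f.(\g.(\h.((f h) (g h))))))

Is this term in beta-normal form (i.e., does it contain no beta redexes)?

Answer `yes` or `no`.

Answer: no

Derivation:
Term: ((((\f.(\g.(\h.((f h) (g h))))) ((\f.(\g.(\h.((f h) (g h))))) (\f.(\g.(\h.((f h) (g h))))))) r) (\f.(\g.(\h.((f h) (g h))))))
Found 2 beta redex(es).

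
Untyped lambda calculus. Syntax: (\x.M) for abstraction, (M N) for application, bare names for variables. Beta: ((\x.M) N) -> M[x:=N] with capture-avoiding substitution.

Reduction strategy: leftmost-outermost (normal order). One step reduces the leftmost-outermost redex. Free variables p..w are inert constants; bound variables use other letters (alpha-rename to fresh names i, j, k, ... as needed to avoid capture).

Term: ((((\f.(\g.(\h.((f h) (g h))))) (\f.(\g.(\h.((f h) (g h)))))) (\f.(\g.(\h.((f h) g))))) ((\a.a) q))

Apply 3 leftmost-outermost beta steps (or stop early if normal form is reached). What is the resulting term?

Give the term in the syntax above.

Answer: (((\f.(\g.(\h.((f h) (g h))))) ((\a.a) q)) ((\f.(\g.(\h.((f h) g)))) ((\a.a) q)))

Derivation:
Step 0: ((((\f.(\g.(\h.((f h) (g h))))) (\f.(\g.(\h.((f h) (g h)))))) (\f.(\g.(\h.((f h) g))))) ((\a.a) q))
Step 1: (((\g.(\h.(((\f.(\g.(\h.((f h) (g h))))) h) (g h)))) (\f.(\g.(\h.((f h) g))))) ((\a.a) q))
Step 2: ((\h.(((\f.(\g.(\h.((f h) (g h))))) h) ((\f.(\g.(\h.((f h) g)))) h))) ((\a.a) q))
Step 3: (((\f.(\g.(\h.((f h) (g h))))) ((\a.a) q)) ((\f.(\g.(\h.((f h) g)))) ((\a.a) q)))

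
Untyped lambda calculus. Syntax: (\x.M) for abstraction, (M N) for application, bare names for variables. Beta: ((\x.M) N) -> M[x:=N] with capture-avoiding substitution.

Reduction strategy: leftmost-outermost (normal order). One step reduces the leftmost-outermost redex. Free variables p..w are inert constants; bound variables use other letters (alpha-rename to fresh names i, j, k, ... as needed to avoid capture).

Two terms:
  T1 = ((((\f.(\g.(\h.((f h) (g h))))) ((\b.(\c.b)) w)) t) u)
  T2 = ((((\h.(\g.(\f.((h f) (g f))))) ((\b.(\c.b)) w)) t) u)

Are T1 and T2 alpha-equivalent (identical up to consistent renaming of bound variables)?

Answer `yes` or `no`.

Answer: yes

Derivation:
Term 1: ((((\f.(\g.(\h.((f h) (g h))))) ((\b.(\c.b)) w)) t) u)
Term 2: ((((\h.(\g.(\f.((h f) (g f))))) ((\b.(\c.b)) w)) t) u)
Alpha-equivalence: compare structure up to binder renaming.
Result: True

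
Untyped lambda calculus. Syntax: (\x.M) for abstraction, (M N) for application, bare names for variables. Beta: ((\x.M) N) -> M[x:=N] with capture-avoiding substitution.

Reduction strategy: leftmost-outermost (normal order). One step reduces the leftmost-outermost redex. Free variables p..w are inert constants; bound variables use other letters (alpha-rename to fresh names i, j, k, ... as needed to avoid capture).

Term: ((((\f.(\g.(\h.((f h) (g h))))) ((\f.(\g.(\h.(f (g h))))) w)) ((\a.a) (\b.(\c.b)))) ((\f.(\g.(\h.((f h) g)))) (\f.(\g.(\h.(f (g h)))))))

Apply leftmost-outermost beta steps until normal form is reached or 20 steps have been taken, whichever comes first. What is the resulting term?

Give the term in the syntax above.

Step 0: ((((\f.(\g.(\h.((f h) (g h))))) ((\f.(\g.(\h.(f (g h))))) w)) ((\a.a) (\b.(\c.b)))) ((\f.(\g.(\h.((f h) g)))) (\f.(\g.(\h.(f (g h)))))))
Step 1: (((\g.(\h.((((\f.(\g.(\h.(f (g h))))) w) h) (g h)))) ((\a.a) (\b.(\c.b)))) ((\f.(\g.(\h.((f h) g)))) (\f.(\g.(\h.(f (g h)))))))
Step 2: ((\h.((((\f.(\g.(\h.(f (g h))))) w) h) (((\a.a) (\b.(\c.b))) h))) ((\f.(\g.(\h.((f h) g)))) (\f.(\g.(\h.(f (g h)))))))
Step 3: ((((\f.(\g.(\h.(f (g h))))) w) ((\f.(\g.(\h.((f h) g)))) (\f.(\g.(\h.(f (g h))))))) (((\a.a) (\b.(\c.b))) ((\f.(\g.(\h.((f h) g)))) (\f.(\g.(\h.(f (g h))))))))
Step 4: (((\g.(\h.(w (g h)))) ((\f.(\g.(\h.((f h) g)))) (\f.(\g.(\h.(f (g h))))))) (((\a.a) (\b.(\c.b))) ((\f.(\g.(\h.((f h) g)))) (\f.(\g.(\h.(f (g h))))))))
Step 5: ((\h.(w (((\f.(\g.(\h.((f h) g)))) (\f.(\g.(\h.(f (g h)))))) h))) (((\a.a) (\b.(\c.b))) ((\f.(\g.(\h.((f h) g)))) (\f.(\g.(\h.(f (g h))))))))
Step 6: (w (((\f.(\g.(\h.((f h) g)))) (\f.(\g.(\h.(f (g h)))))) (((\a.a) (\b.(\c.b))) ((\f.(\g.(\h.((f h) g)))) (\f.(\g.(\h.(f (g h)))))))))
Step 7: (w ((\g.(\h.(((\f.(\g.(\h.(f (g h))))) h) g))) (((\a.a) (\b.(\c.b))) ((\f.(\g.(\h.((f h) g)))) (\f.(\g.(\h.(f (g h)))))))))
Step 8: (w (\h.(((\f.(\g.(\h.(f (g h))))) h) (((\a.a) (\b.(\c.b))) ((\f.(\g.(\h.((f h) g)))) (\f.(\g.(\h.(f (g h))))))))))
Step 9: (w (\h.((\g.(\i.(h (g i)))) (((\a.a) (\b.(\c.b))) ((\f.(\g.(\h.((f h) g)))) (\f.(\g.(\h.(f (g h))))))))))
Step 10: (w (\h.(\i.(h ((((\a.a) (\b.(\c.b))) ((\f.(\g.(\h.((f h) g)))) (\f.(\g.(\h.(f (g h))))))) i)))))
Step 11: (w (\h.(\i.(h (((\b.(\c.b)) ((\f.(\g.(\h.((f h) g)))) (\f.(\g.(\h.(f (g h))))))) i)))))
Step 12: (w (\h.(\i.(h ((\c.((\f.(\g.(\h.((f h) g)))) (\f.(\g.(\h.(f (g h))))))) i)))))
Step 13: (w (\h.(\i.(h ((\f.(\g.(\h.((f h) g)))) (\f.(\g.(\h.(f (g h))))))))))
Step 14: (w (\h.(\i.(h (\g.(\h.(((\f.(\g.(\h.(f (g h))))) h) g)))))))
Step 15: (w (\h.(\i.(h (\g.(\h.((\g.(\i.(h (g i)))) g)))))))
Step 16: (w (\h.(\i.(h (\g.(\h.(\i.(h (g i)))))))))

Answer: (w (\h.(\i.(h (\g.(\h.(\i.(h (g i)))))))))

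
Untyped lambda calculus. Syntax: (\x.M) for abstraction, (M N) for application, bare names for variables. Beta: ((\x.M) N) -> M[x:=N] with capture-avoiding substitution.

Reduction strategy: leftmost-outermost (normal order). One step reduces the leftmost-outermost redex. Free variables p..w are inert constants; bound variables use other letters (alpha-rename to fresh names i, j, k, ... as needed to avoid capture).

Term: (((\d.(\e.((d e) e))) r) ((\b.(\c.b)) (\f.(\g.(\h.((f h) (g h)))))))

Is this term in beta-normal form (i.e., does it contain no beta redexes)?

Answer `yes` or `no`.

Answer: no

Derivation:
Term: (((\d.(\e.((d e) e))) r) ((\b.(\c.b)) (\f.(\g.(\h.((f h) (g h)))))))
Found 2 beta redex(es).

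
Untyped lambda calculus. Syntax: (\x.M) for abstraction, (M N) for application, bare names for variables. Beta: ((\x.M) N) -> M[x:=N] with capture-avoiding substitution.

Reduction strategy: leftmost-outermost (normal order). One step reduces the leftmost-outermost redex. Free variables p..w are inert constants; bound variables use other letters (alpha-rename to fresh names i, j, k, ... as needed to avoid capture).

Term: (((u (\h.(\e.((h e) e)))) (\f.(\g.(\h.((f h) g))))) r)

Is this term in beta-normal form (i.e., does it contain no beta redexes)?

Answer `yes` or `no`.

Answer: yes

Derivation:
Term: (((u (\h.(\e.((h e) e)))) (\f.(\g.(\h.((f h) g))))) r)
No beta redexes found.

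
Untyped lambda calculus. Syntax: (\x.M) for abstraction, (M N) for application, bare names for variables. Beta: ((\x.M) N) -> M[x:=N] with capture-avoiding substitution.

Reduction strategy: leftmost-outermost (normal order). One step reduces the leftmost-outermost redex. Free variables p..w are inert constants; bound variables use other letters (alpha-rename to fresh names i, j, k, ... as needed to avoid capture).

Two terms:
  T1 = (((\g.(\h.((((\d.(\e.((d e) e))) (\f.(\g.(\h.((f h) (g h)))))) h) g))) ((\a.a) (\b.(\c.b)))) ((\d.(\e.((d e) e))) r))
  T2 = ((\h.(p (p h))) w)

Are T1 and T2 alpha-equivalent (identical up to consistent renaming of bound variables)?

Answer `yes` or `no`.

Term 1: (((\g.(\h.((((\d.(\e.((d e) e))) (\f.(\g.(\h.((f h) (g h)))))) h) g))) ((\a.a) (\b.(\c.b)))) ((\d.(\e.((d e) e))) r))
Term 2: ((\h.(p (p h))) w)
Alpha-equivalence: compare structure up to binder renaming.
Result: False

Answer: no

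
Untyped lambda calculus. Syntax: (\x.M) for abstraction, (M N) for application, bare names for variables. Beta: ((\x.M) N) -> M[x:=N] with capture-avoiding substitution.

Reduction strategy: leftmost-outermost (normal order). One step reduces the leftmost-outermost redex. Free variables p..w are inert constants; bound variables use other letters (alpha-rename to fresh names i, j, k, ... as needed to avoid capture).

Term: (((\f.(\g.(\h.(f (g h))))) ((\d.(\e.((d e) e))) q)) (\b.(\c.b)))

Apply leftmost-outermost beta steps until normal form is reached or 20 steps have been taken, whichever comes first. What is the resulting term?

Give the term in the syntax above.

Step 0: (((\f.(\g.(\h.(f (g h))))) ((\d.(\e.((d e) e))) q)) (\b.(\c.b)))
Step 1: ((\g.(\h.(((\d.(\e.((d e) e))) q) (g h)))) (\b.(\c.b)))
Step 2: (\h.(((\d.(\e.((d e) e))) q) ((\b.(\c.b)) h)))
Step 3: (\h.((\e.((q e) e)) ((\b.(\c.b)) h)))
Step 4: (\h.((q ((\b.(\c.b)) h)) ((\b.(\c.b)) h)))
Step 5: (\h.((q (\c.h)) ((\b.(\c.b)) h)))
Step 6: (\h.((q (\c.h)) (\c.h)))

Answer: (\h.((q (\c.h)) (\c.h)))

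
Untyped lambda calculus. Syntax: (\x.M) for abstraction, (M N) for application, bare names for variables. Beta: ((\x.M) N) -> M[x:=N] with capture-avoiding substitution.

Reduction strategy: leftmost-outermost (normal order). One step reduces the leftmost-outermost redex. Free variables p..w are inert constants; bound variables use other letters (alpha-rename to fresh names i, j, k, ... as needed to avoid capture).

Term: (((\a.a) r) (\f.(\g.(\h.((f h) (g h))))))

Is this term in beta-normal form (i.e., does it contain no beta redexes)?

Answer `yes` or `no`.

Answer: no

Derivation:
Term: (((\a.a) r) (\f.(\g.(\h.((f h) (g h))))))
Found 1 beta redex(es).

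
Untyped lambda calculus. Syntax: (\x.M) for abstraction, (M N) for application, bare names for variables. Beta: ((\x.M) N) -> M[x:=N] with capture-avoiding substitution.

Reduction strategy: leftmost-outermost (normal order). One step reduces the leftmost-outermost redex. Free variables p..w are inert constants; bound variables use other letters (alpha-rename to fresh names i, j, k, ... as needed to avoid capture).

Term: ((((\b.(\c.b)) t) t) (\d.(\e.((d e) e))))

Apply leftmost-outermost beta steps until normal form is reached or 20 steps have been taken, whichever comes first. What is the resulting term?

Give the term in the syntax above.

Step 0: ((((\b.(\c.b)) t) t) (\d.(\e.((d e) e))))
Step 1: (((\c.t) t) (\d.(\e.((d e) e))))
Step 2: (t (\d.(\e.((d e) e))))

Answer: (t (\d.(\e.((d e) e))))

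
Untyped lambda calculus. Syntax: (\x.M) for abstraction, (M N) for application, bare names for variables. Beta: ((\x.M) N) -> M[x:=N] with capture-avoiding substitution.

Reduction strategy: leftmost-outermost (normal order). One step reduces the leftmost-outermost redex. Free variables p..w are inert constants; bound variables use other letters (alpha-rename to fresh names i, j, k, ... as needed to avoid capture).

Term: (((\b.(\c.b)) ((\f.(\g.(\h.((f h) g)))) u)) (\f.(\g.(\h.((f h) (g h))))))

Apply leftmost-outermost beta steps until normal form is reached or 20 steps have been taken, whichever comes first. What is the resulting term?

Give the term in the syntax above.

Step 0: (((\b.(\c.b)) ((\f.(\g.(\h.((f h) g)))) u)) (\f.(\g.(\h.((f h) (g h))))))
Step 1: ((\c.((\f.(\g.(\h.((f h) g)))) u)) (\f.(\g.(\h.((f h) (g h))))))
Step 2: ((\f.(\g.(\h.((f h) g)))) u)
Step 3: (\g.(\h.((u h) g)))

Answer: (\g.(\h.((u h) g)))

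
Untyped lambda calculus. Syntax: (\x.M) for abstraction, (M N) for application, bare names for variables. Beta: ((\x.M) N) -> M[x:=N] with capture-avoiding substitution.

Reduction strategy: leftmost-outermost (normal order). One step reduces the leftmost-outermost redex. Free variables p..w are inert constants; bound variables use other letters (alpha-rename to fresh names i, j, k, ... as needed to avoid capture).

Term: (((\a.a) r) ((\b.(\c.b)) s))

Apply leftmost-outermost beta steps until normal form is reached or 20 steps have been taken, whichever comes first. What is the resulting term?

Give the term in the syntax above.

Step 0: (((\a.a) r) ((\b.(\c.b)) s))
Step 1: (r ((\b.(\c.b)) s))
Step 2: (r (\c.s))

Answer: (r (\c.s))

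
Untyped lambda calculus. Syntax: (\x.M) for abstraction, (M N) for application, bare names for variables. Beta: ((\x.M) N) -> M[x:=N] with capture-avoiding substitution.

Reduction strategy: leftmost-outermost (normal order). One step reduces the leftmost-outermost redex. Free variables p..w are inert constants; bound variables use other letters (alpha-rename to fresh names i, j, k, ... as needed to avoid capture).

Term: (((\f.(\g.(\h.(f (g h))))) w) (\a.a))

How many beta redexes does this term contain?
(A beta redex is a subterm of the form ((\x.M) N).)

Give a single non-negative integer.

Term: (((\f.(\g.(\h.(f (g h))))) w) (\a.a))
  Redex: ((\f.(\g.(\h.(f (g h))))) w)
Total redexes: 1

Answer: 1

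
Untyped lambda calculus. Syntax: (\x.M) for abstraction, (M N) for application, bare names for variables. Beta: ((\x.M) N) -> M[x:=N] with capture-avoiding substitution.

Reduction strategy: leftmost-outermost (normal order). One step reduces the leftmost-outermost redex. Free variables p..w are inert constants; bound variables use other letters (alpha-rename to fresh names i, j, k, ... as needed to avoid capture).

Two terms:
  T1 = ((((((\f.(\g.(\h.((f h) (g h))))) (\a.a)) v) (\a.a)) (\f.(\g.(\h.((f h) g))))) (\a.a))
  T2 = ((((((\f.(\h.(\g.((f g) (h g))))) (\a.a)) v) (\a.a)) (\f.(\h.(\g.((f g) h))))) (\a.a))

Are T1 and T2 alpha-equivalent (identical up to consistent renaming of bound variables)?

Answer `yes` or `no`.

Answer: yes

Derivation:
Term 1: ((((((\f.(\g.(\h.((f h) (g h))))) (\a.a)) v) (\a.a)) (\f.(\g.(\h.((f h) g))))) (\a.a))
Term 2: ((((((\f.(\h.(\g.((f g) (h g))))) (\a.a)) v) (\a.a)) (\f.(\h.(\g.((f g) h))))) (\a.a))
Alpha-equivalence: compare structure up to binder renaming.
Result: True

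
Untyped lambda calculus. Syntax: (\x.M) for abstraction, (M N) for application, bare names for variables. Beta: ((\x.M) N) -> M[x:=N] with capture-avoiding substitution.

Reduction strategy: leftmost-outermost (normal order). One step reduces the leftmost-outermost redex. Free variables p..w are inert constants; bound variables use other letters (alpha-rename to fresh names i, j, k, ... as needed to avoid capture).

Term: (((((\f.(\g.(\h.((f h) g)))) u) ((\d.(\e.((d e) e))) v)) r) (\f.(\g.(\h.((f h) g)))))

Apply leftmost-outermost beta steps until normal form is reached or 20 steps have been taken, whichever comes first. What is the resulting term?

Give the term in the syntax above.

Step 0: (((((\f.(\g.(\h.((f h) g)))) u) ((\d.(\e.((d e) e))) v)) r) (\f.(\g.(\h.((f h) g)))))
Step 1: ((((\g.(\h.((u h) g))) ((\d.(\e.((d e) e))) v)) r) (\f.(\g.(\h.((f h) g)))))
Step 2: (((\h.((u h) ((\d.(\e.((d e) e))) v))) r) (\f.(\g.(\h.((f h) g)))))
Step 3: (((u r) ((\d.(\e.((d e) e))) v)) (\f.(\g.(\h.((f h) g)))))
Step 4: (((u r) (\e.((v e) e))) (\f.(\g.(\h.((f h) g)))))

Answer: (((u r) (\e.((v e) e))) (\f.(\g.(\h.((f h) g)))))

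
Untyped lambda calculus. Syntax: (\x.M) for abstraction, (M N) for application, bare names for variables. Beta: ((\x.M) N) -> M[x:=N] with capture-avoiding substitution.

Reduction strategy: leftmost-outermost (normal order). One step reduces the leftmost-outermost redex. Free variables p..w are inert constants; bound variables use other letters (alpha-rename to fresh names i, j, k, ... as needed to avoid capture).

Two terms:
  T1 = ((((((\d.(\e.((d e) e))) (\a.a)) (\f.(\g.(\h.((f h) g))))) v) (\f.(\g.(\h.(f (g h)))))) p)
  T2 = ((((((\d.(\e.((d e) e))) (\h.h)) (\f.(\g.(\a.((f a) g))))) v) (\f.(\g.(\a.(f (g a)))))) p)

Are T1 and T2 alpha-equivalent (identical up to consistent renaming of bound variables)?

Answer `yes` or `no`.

Term 1: ((((((\d.(\e.((d e) e))) (\a.a)) (\f.(\g.(\h.((f h) g))))) v) (\f.(\g.(\h.(f (g h)))))) p)
Term 2: ((((((\d.(\e.((d e) e))) (\h.h)) (\f.(\g.(\a.((f a) g))))) v) (\f.(\g.(\a.(f (g a)))))) p)
Alpha-equivalence: compare structure up to binder renaming.
Result: True

Answer: yes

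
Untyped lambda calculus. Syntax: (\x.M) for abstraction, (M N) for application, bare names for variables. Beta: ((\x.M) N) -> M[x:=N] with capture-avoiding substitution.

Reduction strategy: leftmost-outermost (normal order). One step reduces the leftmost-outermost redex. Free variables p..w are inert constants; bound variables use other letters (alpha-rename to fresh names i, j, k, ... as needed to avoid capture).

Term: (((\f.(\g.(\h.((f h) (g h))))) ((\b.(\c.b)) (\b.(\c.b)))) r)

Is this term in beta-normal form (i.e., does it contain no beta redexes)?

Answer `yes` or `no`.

Answer: no

Derivation:
Term: (((\f.(\g.(\h.((f h) (g h))))) ((\b.(\c.b)) (\b.(\c.b)))) r)
Found 2 beta redex(es).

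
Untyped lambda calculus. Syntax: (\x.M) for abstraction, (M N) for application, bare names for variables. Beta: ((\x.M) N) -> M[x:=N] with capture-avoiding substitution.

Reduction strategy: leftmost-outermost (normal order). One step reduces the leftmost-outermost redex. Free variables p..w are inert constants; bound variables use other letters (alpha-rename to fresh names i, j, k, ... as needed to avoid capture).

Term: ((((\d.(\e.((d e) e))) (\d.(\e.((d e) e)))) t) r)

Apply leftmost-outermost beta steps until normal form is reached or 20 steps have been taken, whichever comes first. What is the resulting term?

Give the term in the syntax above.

Step 0: ((((\d.(\e.((d e) e))) (\d.(\e.((d e) e)))) t) r)
Step 1: (((\e.(((\d.(\e.((d e) e))) e) e)) t) r)
Step 2: ((((\d.(\e.((d e) e))) t) t) r)
Step 3: (((\e.((t e) e)) t) r)
Step 4: (((t t) t) r)

Answer: (((t t) t) r)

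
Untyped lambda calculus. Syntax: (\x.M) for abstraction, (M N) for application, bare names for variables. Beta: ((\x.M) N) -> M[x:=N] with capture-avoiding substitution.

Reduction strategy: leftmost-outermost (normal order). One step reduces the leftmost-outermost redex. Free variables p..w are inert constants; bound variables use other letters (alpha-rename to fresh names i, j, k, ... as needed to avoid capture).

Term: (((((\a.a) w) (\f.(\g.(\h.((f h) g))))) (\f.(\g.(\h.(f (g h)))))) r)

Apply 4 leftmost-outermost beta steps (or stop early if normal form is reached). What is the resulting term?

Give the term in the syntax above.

Answer: (((w (\f.(\g.(\h.((f h) g))))) (\f.(\g.(\h.(f (g h)))))) r)

Derivation:
Step 0: (((((\a.a) w) (\f.(\g.(\h.((f h) g))))) (\f.(\g.(\h.(f (g h)))))) r)
Step 1: (((w (\f.(\g.(\h.((f h) g))))) (\f.(\g.(\h.(f (g h)))))) r)
Step 2: (normal form reached)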